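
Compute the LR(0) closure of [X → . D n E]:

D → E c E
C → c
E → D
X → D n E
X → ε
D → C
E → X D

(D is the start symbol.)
To compute CLOSURE, for each item [A → α.Bβ] where B is a non-terminal, add [B → .γ] for all productions B → γ; repeat for the newly added items until nothing changes.

Start with: [X → . D n E]
  [X → . D n E] has the dot before D: add [D → . E c E], [D → . C]
  [D → . E c E] has the dot before E: add [E → . D], [E → . X D]
  [D → . C] has the dot before C: add [C → . c]
  [E → . X D] has the dot before X: add [X → .]
No further items can be added.

CLOSURE = { [C → . c], [D → . C], [D → . E c E], [E → . D], [E → . X D], [X → . D n E], [X → .] }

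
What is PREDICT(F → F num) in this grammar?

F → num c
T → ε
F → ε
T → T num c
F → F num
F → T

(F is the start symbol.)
PREDICT(F → F num) = (FIRST(RHS) \ {ε}) ∪ (FOLLOW(F) if ε ∈ FIRST(RHS), i.e. RHS ⇒* ε)
FIRST(F) = { 'num', ε }
FIRST(F num) = { 'num' }
ε ∉ FIRST(F num), so FOLLOW(F) is not added.
PREDICT(F → F num) = { 'num' }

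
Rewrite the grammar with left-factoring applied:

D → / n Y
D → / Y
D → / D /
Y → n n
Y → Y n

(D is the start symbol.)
Left-factoring transforms A → αβ₁ | αβ₂ into A → αA' and A' → β₁ | β₂
(α is the longest common prefix among the alternatives). Repeat until
no nonterminal has two alternatives with a common prefix.

Round 1: D has alternatives sharing prefix '/'. Introduce D': D → / D'
  Add: D' → n Y
  Add: D' → Y
  Add: D' → D /

No remaining common prefixes — done.

Resulting grammar:
D → / D'
D' → n Y
D' → Y
D' → D /
Y → n n
Y → Y n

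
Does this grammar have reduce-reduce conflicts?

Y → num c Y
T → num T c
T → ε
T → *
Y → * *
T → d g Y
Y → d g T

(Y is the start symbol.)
No reduce-reduce conflicts

A reduce-reduce conflict occurs when an LR(0) state has two complete items [A → α .] and [B → β .] — both call for a reduction, and with no lookahead the parser cannot choose between them.

Augment with Y' → Y and build the canonical LR(0) collection (I0 = CLOSURE({[Y' → . Y]}), then GOTO on every symbol after a dot until no new states appear). It has 17 states:
  I0: { [Y → . * *], [Y → . d g T], [Y → . num c Y], [Y' → . Y] }  — shift
  I1: { [Y → * . *] }  — shift
  I2: { [Y' → Y .] }  — accept
  I3: { [Y → d . g T] }  — shift
  I4: { [Y → num . c Y] }  — shift
  I5: { [Y → . * *], [Y → . d g T], [Y → . num c Y], [Y → num c . Y] }  — shift
  I6: { [Y → num c Y .] }  — reduce
  I7: { [T → . *], [T → . d g Y], [T → . num T c], [T → .], [Y → d g . T] }  — shift, reduce
  I8: { [T → * .] }  — reduce
  I9: { [Y → d g T .] }  — reduce
  I10: { [T → d . g Y] }  — shift
  I11: { [T → . *], [T → . d g Y], [T → . num T c], [T → .], [T → num . T c] }  — shift, reduce
  I12: { [T → num T . c] }  — shift
  I13: { [T → num T c .] }  — reduce
  I14: { [T → d g . Y], [Y → . * *], [Y → . d g T], [Y → . num c Y] }  — shift
  I15: { [T → d g Y .] }  — reduce
  I16: { [Y → * * .] }  — reduce

No state contains more than one complete item.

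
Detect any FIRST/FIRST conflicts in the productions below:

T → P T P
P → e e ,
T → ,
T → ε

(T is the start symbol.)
FIRST sets of the non-terminals at (or reachable through a nullable prefix from) the front of some alternative:
  FIRST(P) = { 'e' }

Productions for T:
  T → P T P: FIRST = { 'e' }
  T → ,: FIRST = { ',' }
  T → ε: FIRST = { ε }
P has only one production, so no FIRST/FIRST conflict is possible there.

All alternatives of each non-terminal have pairwise disjoint FIRST sets.

Answer: No FIRST/FIRST conflicts.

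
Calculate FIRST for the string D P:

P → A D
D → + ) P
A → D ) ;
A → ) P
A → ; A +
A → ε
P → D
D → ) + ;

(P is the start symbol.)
{ ')', '+' }

FIRST sets of the non-terminals involved (from the grammar, by fixed-point iteration):
  FIRST(D) = { ')', '+' }

To compute FIRST(D P), process the symbols left to right:
Symbol D is a non-terminal. Add FIRST(D) \ {ε} = { ')', '+' }
D is not nullable (ε ∉ FIRST(D)), so stop here.
FIRST(D P) = { ')', '+' }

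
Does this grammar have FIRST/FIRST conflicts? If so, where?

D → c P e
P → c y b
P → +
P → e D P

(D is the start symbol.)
Productions for P:
  P → c y b: FIRST = { 'c' }
  P → +: FIRST = { '+' }
  P → e D P: FIRST = { 'e' }
D has only one production, so no FIRST/FIRST conflict is possible there.

All alternatives of each non-terminal have pairwise disjoint FIRST sets.

Answer: No FIRST/FIRST conflicts.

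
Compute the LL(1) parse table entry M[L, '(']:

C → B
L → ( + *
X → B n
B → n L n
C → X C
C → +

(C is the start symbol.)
L → ( + *

To find M[L, '('], we find productions for L where '(' is in the predict set (PREDICT(N → α) = (FIRST(α) \ {ε}) ∪ (FOLLOW(N) if α ⇒* ε)).

L → ( + *: PREDICT = { '(' }
  '(' is in predict set, so this production goes in M[L, '(']

M[L, '('] = L → ( + *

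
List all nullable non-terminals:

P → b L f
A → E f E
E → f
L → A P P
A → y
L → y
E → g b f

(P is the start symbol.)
A non-terminal is nullable if it can derive ε (the empty string): either it has an ε-production, or it has a production whose right-hand side consists entirely of nullable non-terminals.

There are no ε-productions, so no non-terminal can derive ε.
No non-terminals are nullable.

Answer: None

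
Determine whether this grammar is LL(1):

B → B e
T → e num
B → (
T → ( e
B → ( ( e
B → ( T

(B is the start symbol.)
No. Predict set conflict for B: { '(' }

A grammar is LL(1) if for each non-terminal N with multiple productions, the predict sets of those productions are pairwise disjoint, where PREDICT(N → α) = (FIRST(α) \ {ε}) ∪ (FOLLOW(N) if α ⇒* ε).

Relevant sets:
  FIRST(B) = { '(' }

For B:
  PREDICT(B → B e) = { '(' }
  PREDICT(B → '(') = { '(' }
  PREDICT(B → '(' '(' e) = { '(' }
  PREDICT(B → '(' T) = { '(' }
For T:
  PREDICT(T → e num) = { 'e' }
  PREDICT(T → '(' e) = { '(' }

Conflict found: Predict set conflict for B: { '(' }
The grammar is NOT LL(1).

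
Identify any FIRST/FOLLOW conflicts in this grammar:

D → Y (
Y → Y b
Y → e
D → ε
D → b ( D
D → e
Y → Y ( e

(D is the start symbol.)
No FIRST/FOLLOW conflicts.

A FIRST/FOLLOW conflict occurs when a non-terminal N has a nullable alternative N → β (β ⇒* ε) and another alternative N → α with FIRST(α) ∩ FOLLOW(N) ≠ ∅: on such a lookahead the parser cannot decide between expanding α and letting N vanish via β.

Nullable non-terminals: D.
FIRST sets used below: FIRST(Y) = { 'e' }

D: nullable alternative(s) D → ε; FOLLOW(D) = { $ }
  D → Y (: FIRST \ {ε} = { 'e' } — disjoint from FOLLOW(D)
  D → ε: FIRST \ {ε} = { } — this is the only nullable alternative, skip
  D → b ( D: FIRST \ {ε} = { 'b' } — disjoint from FOLLOW(D)
  D → e: FIRST \ {ε} = { 'e' } — disjoint from FOLLOW(D)

Y has no nullable alternative, so no FIRST/FOLLOW check is needed there.

No FIRST/FOLLOW conflicts found.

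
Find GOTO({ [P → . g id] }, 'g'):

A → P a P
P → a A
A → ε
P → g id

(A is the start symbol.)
GOTO(I, 'g') = CLOSURE({ [A → αX.β] : [A → α.Xβ] ∈ I, X = 'g' })

Items with dot before 'g', with the dot advanced:
  [P → . g id] → [P → g . id]
Closure adds nothing (no advanced item has the dot before a non-terminal).

GOTO = { [P → g . id] }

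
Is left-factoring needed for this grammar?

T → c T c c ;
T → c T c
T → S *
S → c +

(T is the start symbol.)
Yes, T has productions with common prefix 'c T c'

Left-factoring is needed when two productions for the same non-terminal
share a common prefix on the right-hand side.

Productions for T:
  T → c T c c ;
  T → c T c
  T → S *

Found common prefix 'c T c' in productions for T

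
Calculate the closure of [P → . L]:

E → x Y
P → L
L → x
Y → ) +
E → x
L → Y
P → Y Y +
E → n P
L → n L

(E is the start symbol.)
{ [L → . Y], [L → . n L], [L → . x], [P → . L], [Y → . ) +] }

To compute CLOSURE, for each item [A → α.Bβ] where B is a non-terminal, add [B → .γ] for all productions B → γ; repeat for the newly added items until nothing changes.

Start with: [P → . L]
  [P → . L] has the dot before L: add [L → . x], [L → . Y], [L → . n L]
  [L → . Y] has the dot before Y: add [Y → . ) +]
No further items can be added.

CLOSURE = { [L → . Y], [L → . n L], [L → . x], [P → . L], [Y → . ) +] }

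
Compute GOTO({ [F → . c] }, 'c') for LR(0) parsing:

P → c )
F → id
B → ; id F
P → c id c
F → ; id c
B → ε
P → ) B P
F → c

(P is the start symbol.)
GOTO(I, 'c') = CLOSURE({ [A → αX.β] : [A → α.Xβ] ∈ I, X = 'c' })

Items with dot before 'c', with the dot advanced:
  [F → . c] → [F → c .]
Closure adds nothing (no advanced item has the dot before a non-terminal).

GOTO = { [F → c .] }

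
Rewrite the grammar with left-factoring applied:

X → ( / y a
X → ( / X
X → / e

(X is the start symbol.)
X → ( / X'
X' → y a
X' → X
X → / e

Left-factoring transforms A → αβ₁ | αβ₂ into A → αA' and A' → β₁ | β₂
(α is the longest common prefix among the alternatives). Repeat until
no nonterminal has two alternatives with a common prefix.

Round 1: X has alternatives sharing prefix '( /'. Introduce X': X → ( / X'
  Add: X' → y a
  Add: X' → X

No remaining common prefixes — done.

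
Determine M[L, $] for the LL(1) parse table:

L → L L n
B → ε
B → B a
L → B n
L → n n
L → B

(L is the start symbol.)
L → B

To find M[L, $], we find productions for L where $ is in the predict set (PREDICT(N → α) = (FIRST(α) \ {ε}) ∪ (FOLLOW(N) if α ⇒* ε)).

Relevant sets:
  FIRST(L) = { 'a', 'n', ε }
  FIRST(B) = { 'a', ε }
  FOLLOW(L) = { $, 'a', 'n' }

L → L L n: PREDICT = { 'a', 'n' }
L → B n: PREDICT = { 'a', 'n' }
L → n n: PREDICT = { 'n' }
L → B: PREDICT = { $, 'a', 'n' }
  $ is in predict set, so this production goes in M[L, $]

M[L, $] = L → B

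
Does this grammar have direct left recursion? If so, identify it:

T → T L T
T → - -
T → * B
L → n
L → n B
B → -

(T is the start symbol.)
Direct left recursion occurs when N → N α for some non-terminal N (the right-hand side begins with the left-hand side itself).

T → T L T: LEFT RECURSIVE (starts with T)
T → - -: starts with '-'
T → * B: starts with '*'
L → n: starts with n
L → n B: starts with n
B → -: starts with '-'

The grammar has direct left recursion on: T.

Answer: Yes, T is left-recursive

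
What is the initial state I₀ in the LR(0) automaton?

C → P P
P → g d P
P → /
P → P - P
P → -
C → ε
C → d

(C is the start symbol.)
First, augment the grammar with C' → C
I₀ = CLOSURE({ [C' → . C] }):
  [C' → . C] has the dot before C: add [C → . P P], [C → .], [C → . d]
  [C → . P P] has the dot before P: add [P → . g d P], [P → . /], [P → . P - P], [P → . -]
No further items can be added.

I₀ = { [C → . P P], [C → . d], [C → .], [C' → . C], [P → . -], [P → . /], [P → . P - P], [P → . g d P] }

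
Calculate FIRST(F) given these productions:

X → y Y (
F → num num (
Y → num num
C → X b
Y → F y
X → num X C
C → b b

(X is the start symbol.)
From F → num num (:
  - num is a terminal: add 'num' and stop

Collecting: FIRST(F) = { 'num' }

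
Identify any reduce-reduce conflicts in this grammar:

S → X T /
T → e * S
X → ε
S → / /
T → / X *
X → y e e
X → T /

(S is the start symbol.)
A reduce-reduce conflict occurs when an LR(0) state has two complete items [A → α .] and [B → β .] — both call for a reduction, and with no lookahead the parser cannot choose between them.

Augment with S' → S and build the canonical LR(0) collection (I0 = CLOSURE({[S' → . S]}), then GOTO on every symbol after a dot until no new states appear). It has 18 states:
  I0: { [S → . / /], [S → . X T /], [S' → . S], [T → . / X *], [T → . e * S], [X → . T /], [X → . y e e], [X → .] }  — shift, reduce
  I1: { [S → / . /], [T → . / X *], [T → . e * S], [T → / . X *], [X → . T /], [X → . y e e], [X → .] }  — shift, reduce
  I2: { [S' → S .] }  — accept
  I3: { [X → T . /] }  — shift
  I4: { [S → X . T /], [T → . / X *], [T → . e * S] }  — shift
  I5: { [T → e . * S] }  — shift
  I6: { [X → y . e e] }  — shift
  I7: { [X → y e . e] }  — shift
  I8: { [X → y e e .] }  — reduce
  I9: { [S → . / /], [S → . X T /], [T → . / X *], [T → . e * S], [T → e * . S], [X → . T /], [X → . y e e], [X → .] }  — shift, reduce
  I10: { [T → e * S .] }  — reduce
  I11: { [T → . / X *], [T → . e * S], [T → / . X *], [X → . T /], [X → . y e e], [X → .] }  — shift, reduce
  I12: { [S → X T . /] }  — shift
  I13: { [S → X T / .] }  — reduce
  I14: { [T → / X . *] }  — shift
  I15: { [T → / X * .] }  — reduce
  I16: { [X → T / .] }  — reduce
  I17: { [S → / / .], [T → . / X *], [T → . e * S], [T → / . X *], [X → . T /], [X → . y e e], [X → .] }  — shift, 2 reduces

I17 contains complete items [S → / / .], [X → .] — reduce-reduce conflict.

Answer: Yes — I17: [S → / / .] vs [X → .]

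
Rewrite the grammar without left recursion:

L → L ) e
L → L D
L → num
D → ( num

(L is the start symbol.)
L → num L'
L' → ) e L'
L' → D L'
L' → ε
D → ( num

L is directly left-recursive. The standard transformation for
  A → A α₁ | ... | A α_m | β₁ | ... | β_n
is
  A  → β₁ A' | ... | β_n A'
  A' → α₁ A' | ... | α_m A' | ε

L → num becomes L → num L'
L → L ) e becomes L' → ) e L'
L → L D becomes L' → D L'
Add L' → ε

Productions for other non-terminals are unchanged:
  D → ( num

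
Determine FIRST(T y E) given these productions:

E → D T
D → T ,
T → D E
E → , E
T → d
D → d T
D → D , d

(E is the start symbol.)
{ 'd' }

FIRST sets of the non-terminals involved (from the grammar, by fixed-point iteration):
  FIRST(T) = { 'd' }

To compute FIRST(T y E), process the symbols left to right:
Symbol T is a non-terminal. Add FIRST(T) \ {ε} = { 'd' }
T is not nullable (ε ∉ FIRST(T)), so stop here.
FIRST(T y E) = { 'd' }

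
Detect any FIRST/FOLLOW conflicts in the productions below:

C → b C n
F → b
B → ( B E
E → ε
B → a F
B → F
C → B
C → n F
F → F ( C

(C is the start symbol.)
No FIRST/FOLLOW conflicts.

A FIRST/FOLLOW conflict occurs when a non-terminal N has a nullable alternative N → β (β ⇒* ε) and another alternative N → α with FIRST(α) ∩ FOLLOW(N) ≠ ∅: on such a lookahead the parser cannot decide between expanding α and letting N vanish via β.

Nullable non-terminals: E.
E has a nullable alternative but only one production, so nothing to check.

B, C, F have no nullable alternative, so no FIRST/FOLLOW check is needed there.

No FIRST/FOLLOW conflicts found.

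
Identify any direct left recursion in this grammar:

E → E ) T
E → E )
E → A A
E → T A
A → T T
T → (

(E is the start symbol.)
Yes, E is left-recursive

E → E ) T: LEFT RECURSIVE (starts with E)
E → E ): LEFT RECURSIVE (starts with E)
E → A A: starts with A
E → T A: starts with T
A → T T: starts with T
T → (: starts with '('

The grammar has direct left recursion on: E.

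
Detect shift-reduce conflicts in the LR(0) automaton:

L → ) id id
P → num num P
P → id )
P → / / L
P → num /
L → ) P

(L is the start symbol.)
Augment with L' → L and build the canonical LR(0) collection (I0 = CLOSURE({[L' → . L]}), then GOTO on every symbol after a dot until no new states appear). It has 15 states:
  I0: { [L → . ) P], [L → . ) id id], [L' → . L] }  — shift
  I1: { [L → ) . P], [L → ) . id id], [P → . / / L], [P → . id )], [P → . num /], [P → . num num P] }  — shift
  I2: { [L' → L .] }  — accept
  I3: { [P → / . / L] }  — shift
  I4: { [L → ) P .] }  — reduce
  I5: { [L → ) id . id], [P → id . )] }  — shift
  I6: { [P → num . /], [P → num . num P] }  — shift
  I7: { [P → num / .] }  — reduce
  I8: { [P → . / / L], [P → . id )], [P → . num /], [P → . num num P], [P → num num . P] }  — shift
  I9: { [P → num num P .] }  — reduce
  I10: { [P → id . )] }  — shift
  I11: { [P → id ) .] }  — reduce
  I12: { [L → ) id id .] }  — reduce
  I13: { [L → . ) P], [L → . ) id id], [P → / / . L] }  — shift
  I14: { [P → / / L .] }  — reduce

No state contains both a complete item and a shift item.

Answer: No shift-reduce conflicts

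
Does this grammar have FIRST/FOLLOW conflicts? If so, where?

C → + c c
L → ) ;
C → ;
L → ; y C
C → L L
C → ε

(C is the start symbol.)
Nullable non-terminals: C.
FIRST sets used below: FIRST(L) = { ')', ';' }

C: nullable alternative(s) C → ε; FOLLOW(C) = { $, ')', ';' }
  C → + c c: FIRST \ {ε} = { '+' } — disjoint from FOLLOW(C)
  C → ;: FIRST \ {ε} = { ';' } — overlaps FOLLOW(C) on { ';' }: CONFLICT
  C → L L: FIRST \ {ε} = { ')', ';' } — overlaps FOLLOW(C) on { ')', ';' }: CONFLICT
  C → ε: FIRST \ {ε} = { } — this is the only nullable alternative, skip

L has no nullable alternative, so no FIRST/FOLLOW check is needed there.

So the grammar has 2 FIRST/FOLLOW conflicts (marked CONFLICT above).

Answer: Yes. C → ';' with FOLLOW(C) on { ';' }; C → L L with FOLLOW(C) on { ')', ';' }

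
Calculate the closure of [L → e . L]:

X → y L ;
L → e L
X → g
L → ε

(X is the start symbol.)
{ [L → . e L], [L → .], [L → e . L] }

To compute CLOSURE, for each item [A → α.Bβ] where B is a non-terminal, add [B → .γ] for all productions B → γ; repeat for the newly added items until nothing changes.

Start with: [L → e . L]
  [L → e . L] has the dot before L: add [L → . e L], [L → .]
No further items can be added.

CLOSURE = { [L → . e L], [L → .], [L → e . L] }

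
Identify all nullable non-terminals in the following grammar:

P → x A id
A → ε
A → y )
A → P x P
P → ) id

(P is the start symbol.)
ε-productions: A → ε
So A is immediately nullable.
No further non-terminal can be added: every production for the remaining non-terminals contains a terminal or a non-nullable non-terminal.
Nullable = { 'A' }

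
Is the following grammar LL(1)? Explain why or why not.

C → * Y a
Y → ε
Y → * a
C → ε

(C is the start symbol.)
Yes, the grammar is LL(1).

Relevant sets:
  FOLLOW(C) = { $ }
  FOLLOW(Y) = { 'a' }

For C:
  PREDICT(C → '*' Y a) = { '*' }
  PREDICT(C → ε) = { $ }
For Y:
  PREDICT(Y → ε) = { 'a' }
  PREDICT(Y → '*' a) = { '*' }

All predict sets are disjoint. The grammar IS LL(1).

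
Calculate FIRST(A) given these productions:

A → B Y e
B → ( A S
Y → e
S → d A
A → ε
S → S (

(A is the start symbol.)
FIRST sets of the other non-terminals involved (by the same procedure, iterated to a fixed point):
  FIRST(B) = { '(' }

From A → B Y e:
  - B is a non-terminal: add FIRST(B) \ {ε} = { '(' }
    B is not nullable, so stop
From A → ε:
  - ε-production, so ε ∈ FIRST(A)

Collecting: FIRST(A) = { '(', ε }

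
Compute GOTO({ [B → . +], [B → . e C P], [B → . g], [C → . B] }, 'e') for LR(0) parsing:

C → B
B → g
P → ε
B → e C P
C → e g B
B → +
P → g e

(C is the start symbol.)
GOTO(I, 'e') = CLOSURE({ [A → αX.β] : [A → α.Xβ] ∈ I, X = 'e' })

Items with dot before 'e', with the dot advanced:
  [B → . e C P] → [B → e . C P]
Closure of the advanced items:
  [B → e . C P] has the dot before C: add [C → . B], [C → . e g B]
  [C → . B] has the dot before B: add [B → . g], [B → . e C P], [B → . +]

GOTO = { [B → . +], [B → . e C P], [B → . g], [B → e . C P], [C → . B], [C → . e g B] }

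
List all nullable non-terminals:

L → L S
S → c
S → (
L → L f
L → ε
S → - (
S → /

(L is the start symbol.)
{ 'L' }

A non-terminal is nullable if it can derive ε (the empty string): either it has an ε-production, or it has a production whose right-hand side consists entirely of nullable non-terminals.

ε-productions: L → ε
So L is immediately nullable.
No further non-terminal can be added: every production for the remaining non-terminals contains a terminal or a non-nullable non-terminal.
Nullable = { 'L' }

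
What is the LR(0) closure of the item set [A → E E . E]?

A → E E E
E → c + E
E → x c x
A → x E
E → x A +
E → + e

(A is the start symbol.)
{ [A → E E . E], [E → . + e], [E → . c + E], [E → . x A +], [E → . x c x] }

To compute CLOSURE, for each item [A → α.Bβ] where B is a non-terminal, add [B → .γ] for all productions B → γ; repeat for the newly added items until nothing changes.

Start with: [A → E E . E]
  [A → E E . E] has the dot before E: add [E → . c + E], [E → . x c x], [E → . x A +], [E → . + e]
No further items can be added.

CLOSURE = { [A → E E . E], [E → . + e], [E → . c + E], [E → . x A +], [E → . x c x] }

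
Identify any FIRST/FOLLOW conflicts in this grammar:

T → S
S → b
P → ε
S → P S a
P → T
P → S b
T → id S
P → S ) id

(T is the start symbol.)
Nullable non-terminals: P.
FIRST sets used below: FIRST(T) = { 'b', 'id' }, FIRST(S) = { 'b', 'id' }

P: nullable alternative(s) P → ε; FOLLOW(P) = { 'b', 'id' }
  P → ε: FIRST \ {ε} = { } — this is the only nullable alternative, skip
  P → T: FIRST \ {ε} = { 'b', 'id' } — overlaps FOLLOW(P) on { 'b', 'id' }: CONFLICT
  P → S b: FIRST \ {ε} = { 'b', 'id' } — overlaps FOLLOW(P) on { 'b', 'id' }: CONFLICT
  P → S ) id: FIRST \ {ε} = { 'b', 'id' } — overlaps FOLLOW(P) on { 'b', 'id' }: CONFLICT

S, T have no nullable alternative, so no FIRST/FOLLOW check is needed there.

So the grammar has 3 FIRST/FOLLOW conflicts (marked CONFLICT above).

Answer: Yes. P → T with FOLLOW(P) on { 'b', 'id' }; P → S b with FOLLOW(P) on { 'b', 'id' }; P → S ')' id with FOLLOW(P) on { 'b', 'id' }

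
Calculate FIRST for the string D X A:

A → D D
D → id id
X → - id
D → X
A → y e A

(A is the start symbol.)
FIRST sets of the non-terminals involved (from the grammar, by fixed-point iteration):
  FIRST(D) = { '-', 'id' }

To compute FIRST(D X A), process the symbols left to right:
Symbol D is a non-terminal. Add FIRST(D) \ {ε} = { '-', 'id' }
D is not nullable (ε ∉ FIRST(D)), so stop here.
FIRST(D X A) = { '-', 'id' }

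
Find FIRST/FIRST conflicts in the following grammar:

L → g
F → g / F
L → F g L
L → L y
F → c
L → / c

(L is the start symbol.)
Yes. L → g / L → F g L on { 'g' }; L → g / L → L y on { 'g' }; L → F g L / L → L y on { 'c', 'g' }; L → L y / L → '/' c on { '/' }

FIRST sets of the non-terminals at (or reachable through a nullable prefix from) the front of some alternative:
  FIRST(F) = { 'c', 'g' }
  FIRST(L) = { '/', 'c', 'g' }

Productions for L:
  L → g: FIRST = { 'g' }
  L → F g L: FIRST = { 'c', 'g' }
  L → L y: FIRST = { '/', 'c', 'g' }
  L → / c: FIRST = { '/' }
Productions for F:
  F → g / F: FIRST = { 'g' }
  F → c: FIRST = { 'c' }

Conflict for L: L → g and L → F g L
  Overlap: { 'g' }
Conflict for L: L → g and L → L y
  Overlap: { 'g' }
Conflict for L: L → F g L and L → L y
  Overlap: { 'c', 'g' }
Conflict for L: L → L y and L → / c
  Overlap: { '/' }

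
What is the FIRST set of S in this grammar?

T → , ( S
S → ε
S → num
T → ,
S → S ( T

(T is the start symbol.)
{ '(', 'num', ε }

To compute FIRST(S), examine every production with S on the left-hand side, reading each right-hand side left to right until a non-nullable symbol is reached.

From S → ε:
  - ε-production, so ε ∈ FIRST(S)
From S → num:
  - num is a terminal: add 'num' and stop
From S → S ( T:
  - S is the symbol being defined: contributes nothing new
    S is nullable, so continue to the next symbol
  - '(' is a terminal: add '(' and stop

Collecting: FIRST(S) = { '(', 'num', ε }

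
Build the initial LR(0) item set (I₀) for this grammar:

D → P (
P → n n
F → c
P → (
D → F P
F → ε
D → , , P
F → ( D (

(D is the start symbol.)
First, augment the grammar with D' → D
I₀ = CLOSURE({ [D' → . D] }):
  [D' → . D] has the dot before D: add [D → . P (], [D → . F P], [D → . , , P]
  [D → . P (] has the dot before P: add [P → . n n], [P → . (]
  [D → . F P] has the dot before F: add [F → . c], [F → .], [F → . ( D (]
No further items can be added.

I₀ = { [D → . , , P], [D → . F P], [D → . P (], [D' → . D], [F → . ( D (], [F → . c], [F → .], [P → . (], [P → . n n] }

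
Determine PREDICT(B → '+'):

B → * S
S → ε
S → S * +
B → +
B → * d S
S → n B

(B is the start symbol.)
PREDICT(B → '+') = (FIRST(RHS) \ {ε}) ∪ (FOLLOW(B) if ε ∈ FIRST(RHS), i.e. RHS ⇒* ε)
FIRST('+') = { '+' }
ε ∉ FIRST('+'), so FOLLOW(B) is not added.
PREDICT(B → '+') = { '+' }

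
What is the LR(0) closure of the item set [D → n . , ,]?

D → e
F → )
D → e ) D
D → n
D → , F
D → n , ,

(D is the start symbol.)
To compute CLOSURE, for each item [A → α.Bβ] where B is a non-terminal, add [B → .γ] for all productions B → γ; repeat for the newly added items until nothing changes.

Start with: [D → n . , ,]
The dot precedes the terminal ',', so nothing is added.

CLOSURE = { [D → n . , ,] }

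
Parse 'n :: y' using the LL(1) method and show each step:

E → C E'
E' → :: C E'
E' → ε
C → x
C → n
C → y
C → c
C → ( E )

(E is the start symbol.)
LL(1) parsing maintains a stack (initially the start symbol over $) and the input. At each step: if the stack top is a terminal, match it against the current input token; if it is a non-terminal N, replace it with the RHS of M[N, lookahead] (the unique production whose predict set contains the lookahead).

Stack is shown with the top on the left.

Stack      Input     Action
---------------------------
E $        n :: y $  output E → C E'
C E' $     n :: y $  output C → n
n E' $     n :: y $  match 'n'
E' $       :: y $    output E' → :: C E'
:: C E' $  :: y $    match '::'
C E' $     y $       output C → y
y E' $     y $       match 'y'
E' $       $         output E' → ε
$          $         accept

The string is accepted.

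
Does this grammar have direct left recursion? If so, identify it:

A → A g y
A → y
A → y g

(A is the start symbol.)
Direct left recursion occurs when N → N α for some non-terminal N (the right-hand side begins with the left-hand side itself).

A → A g y: LEFT RECURSIVE (starts with A)
A → y: starts with y
A → y g: starts with y

The grammar has direct left recursion on: A.

Answer: Yes, A is left-recursive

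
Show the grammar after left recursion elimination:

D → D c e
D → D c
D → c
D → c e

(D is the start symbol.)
D is directly left-recursive. The standard transformation for
  A → A α₁ | ... | A α_m | β₁ | ... | β_n
is
  A  → β₁ A' | ... | β_n A'
  A' → α₁ A' | ... | α_m A' | ε

D → c becomes D → c D'
D → c e becomes D → c e D'
D → D c e becomes D' → c e D'
D → D c becomes D' → c D'
Add D' → ε

Resulting grammar:
D → c D'
D → c e D'
D' → c e D'
D' → c D'
D' → ε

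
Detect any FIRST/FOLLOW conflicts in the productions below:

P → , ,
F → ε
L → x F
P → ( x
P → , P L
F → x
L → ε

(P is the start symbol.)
Yes. F → x with FOLLOW(F) on { 'x' }; L → x F with FOLLOW(L) on { 'x' }

A FIRST/FOLLOW conflict occurs when a non-terminal N has a nullable alternative N → β (β ⇒* ε) and another alternative N → α with FIRST(α) ∩ FOLLOW(N) ≠ ∅: on such a lookahead the parser cannot decide between expanding α and letting N vanish via β.

Nullable non-terminals: F, L.

F: nullable alternative(s) F → ε; FOLLOW(F) = { $, 'x' }
  F → ε: FIRST \ {ε} = { } — this is the only nullable alternative, skip
  F → x: FIRST \ {ε} = { 'x' } — overlaps FOLLOW(F) on { 'x' }: CONFLICT

L: nullable alternative(s) L → ε; FOLLOW(L) = { $, 'x' }
  L → x F: FIRST \ {ε} = { 'x' } — overlaps FOLLOW(L) on { 'x' }: CONFLICT
  L → ε: FIRST \ {ε} = { } — this is the only nullable alternative, skip

P has no nullable alternative, so no FIRST/FOLLOW check is needed there.

So the grammar has 2 FIRST/FOLLOW conflicts (marked CONFLICT above).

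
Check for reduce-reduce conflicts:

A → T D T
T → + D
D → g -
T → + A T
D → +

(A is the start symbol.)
Augment with A' → A and build the canonical LR(0) collection (I0 = CLOSURE({[A' → . A]}), then GOTO on every symbol after a dot until no new states appear). It has 13 states:
  I0: { [A → . T D T], [A' → . A], [T → . + A T], [T → . + D] }  — shift
  I1: { [A → . T D T], [D → . +], [D → . g -], [T → + . A T], [T → + . D], [T → . + A T], [T → . + D] }  — shift
  I2: { [A' → A .] }  — accept
  I3: { [A → T . D T], [D → . +], [D → . g -] }  — shift
  I4: { [D → + .] }  — reduce
  I5: { [A → T D . T], [T → . + A T], [T → . + D] }  — shift
  I6: { [D → g . -] }  — shift
  I7: { [D → g - .] }  — reduce
  I8: { [A → T D T .] }  — reduce
  I9: { [A → . T D T], [D → + .], [D → . +], [D → . g -], [T → + . A T], [T → + . D], [T → . + A T], [T → . + D] }  — shift, reduce
  I10: { [T → + A . T], [T → . + A T], [T → . + D] }  — shift
  I11: { [T → + D .] }  — reduce
  I12: { [T → + A T .] }  — reduce

No state contains more than one complete item.

Answer: No reduce-reduce conflicts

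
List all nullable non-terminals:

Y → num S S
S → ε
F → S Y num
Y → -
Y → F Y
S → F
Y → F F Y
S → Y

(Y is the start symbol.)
{ 'S' }

A non-terminal is nullable if it can derive ε (the empty string): either it has an ε-production, or it has a production whose right-hand side consists entirely of nullable non-terminals.

ε-productions: S → ε
So S is immediately nullable.
No further non-terminal can be added: every production for the remaining non-terminals contains a terminal or a non-nullable non-terminal.
Nullable = { 'S' }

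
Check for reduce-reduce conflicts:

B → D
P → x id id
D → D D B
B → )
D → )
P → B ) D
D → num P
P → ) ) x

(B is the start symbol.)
Yes — I1: [B → ) .] vs [D → ) .]; I5: [B → ) .] vs [D → ) .]

A reduce-reduce conflict occurs when an LR(0) state has two complete items [A → α .] and [B → β .] — both call for a reduction, and with no lookahead the parser cannot choose between them.

Augment with B' → B and build the canonical LR(0) collection (I0 = CLOSURE({[B' → . B]}), then GOTO on every symbol after a dot until no new states appear). It has 19 states:
  I0: { [B → . )], [B → . D], [B' → . B], [D → . )], [D → . D D B], [D → . num P] }  — shift
  I1: { [B → ) .], [D → ) .] }  — 2 reduces
  I2: { [B' → B .] }  — accept
  I3: { [B → D .], [D → . )], [D → . D D B], [D → . num P], [D → D . D B] }  — shift, reduce
  I4: { [B → . )], [B → . D], [D → . )], [D → . D D B], [D → . num P], [D → num . P], [P → . ) ) x], [P → . B ) D], [P → . x id id] }  — shift
  I5: { [B → ) .], [D → ) .], [P → ) . ) x] }  — shift, 2 reduces
  I6: { [P → B . ) D] }  — shift
  I7: { [D → num P .] }  — reduce
  I8: { [P → x . id id] }  — shift
  I9: { [P → x id . id] }  — shift
  I10: { [P → x id id .] }  — reduce
  I11: { [D → . )], [D → . D D B], [D → . num P], [P → B ) . D] }  — shift
  I12: { [D → ) .] }  — reduce
  I13: { [D → . )], [D → . D D B], [D → . num P], [D → D . D B], [P → B ) D .] }  — shift, reduce
  I14: { [B → . )], [B → . D], [D → . )], [D → . D D B], [D → . num P], [D → D . D B], [D → D D . B] }  — shift
  I15: { [D → D D B .] }  — reduce
  I16: { [B → . )], [B → . D], [B → D .], [D → . )], [D → . D D B], [D → . num P], [D → D . D B], [D → D D . B] }  — shift, reduce
  I17: { [P → ) ) . x] }  — shift
  I18: { [P → ) ) x .] }  — reduce

I1 contains complete items [B → ) .], [D → ) .] — reduce-reduce conflict.
I5 contains complete items [B → ) .], [D → ) .] — reduce-reduce conflict.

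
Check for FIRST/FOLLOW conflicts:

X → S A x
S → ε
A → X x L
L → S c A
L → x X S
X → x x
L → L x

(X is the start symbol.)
No FIRST/FOLLOW conflicts.

A FIRST/FOLLOW conflict occurs when a non-terminal N has a nullable alternative N → β (β ⇒* ε) and another alternative N → α with FIRST(α) ∩ FOLLOW(N) ≠ ∅: on such a lookahead the parser cannot decide between expanding α and letting N vanish via β.

Nullable non-terminals: S.
S has a nullable alternative but only one production, so nothing to check.

A, L, X have no nullable alternative, so no FIRST/FOLLOW check is needed there.

No FIRST/FOLLOW conflicts found.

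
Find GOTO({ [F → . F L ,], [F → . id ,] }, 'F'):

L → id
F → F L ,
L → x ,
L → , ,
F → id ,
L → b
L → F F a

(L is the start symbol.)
{ [F → . F L ,], [F → . id ,], [F → F . L ,], [L → . , ,], [L → . F F a], [L → . b], [L → . id], [L → . x ,] }

GOTO(I, 'F') = CLOSURE({ [A → αX.β] : [A → α.Xβ] ∈ I, X = 'F' })

Items with dot before 'F', with the dot advanced:
  [F → . F L ,] → [F → F . L ,]
Closure of the advanced items:
  [F → F . L ,] has the dot before L: add [L → . id], [L → . x ,], [L → . , ,], [L → . b], [L → . F F a]
  [L → . F F a] has the dot before F: add [F → . F L ,], [F → . id ,]

GOTO = { [F → . F L ,], [F → . id ,], [F → F . L ,], [L → . , ,], [L → . F F a], [L → . b], [L → . id], [L → . x ,] }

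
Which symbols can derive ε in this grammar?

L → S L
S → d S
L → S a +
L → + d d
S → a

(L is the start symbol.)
None

There are no ε-productions, so no non-terminal can derive ε.
No non-terminals are nullable.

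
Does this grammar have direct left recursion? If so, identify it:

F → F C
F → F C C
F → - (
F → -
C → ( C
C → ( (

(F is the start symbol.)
F → F C: LEFT RECURSIVE (starts with F)
F → F C C: LEFT RECURSIVE (starts with F)
F → - (: starts with '-'
F → -: starts with '-'
C → ( C: starts with '('
C → ( (: starts with '('

The grammar has direct left recursion on: F.

Answer: Yes, F is left-recursive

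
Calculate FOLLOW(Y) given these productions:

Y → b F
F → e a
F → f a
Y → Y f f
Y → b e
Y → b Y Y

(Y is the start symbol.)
To compute FOLLOW(Y), find every occurrence of Y on a right-hand side N → α Y β: add FIRST(β) \ {ε}, and if β is empty or nullable also add FOLLOW(N). Iterate to a fixed point.

Y is the start symbol, so $ ∈ FOLLOW(Y).
In Y → Y f f: Y is followed by f f, add FIRST(f f) \ {ε} = { 'f' }
In Y → b Y Y: Y is followed by Y, add FIRST(Y) \ {ε} = { 'b' }
In Y → b Y Y: Y is at the end; this adds FOLLOW(Y) to itself — nothing new

Taking the union: FOLLOW(Y) = { $, 'b', 'f' }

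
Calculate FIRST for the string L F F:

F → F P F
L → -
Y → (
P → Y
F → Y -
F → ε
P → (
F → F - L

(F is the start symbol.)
FIRST sets of the non-terminals involved (from the grammar, by fixed-point iteration):
  FIRST(L) = { '-' }

To compute FIRST(L F F), process the symbols left to right:
Symbol L is a non-terminal. Add FIRST(L) \ {ε} = { '-' }
L is not nullable (ε ∉ FIRST(L)), so stop here.
FIRST(L F F) = { '-' }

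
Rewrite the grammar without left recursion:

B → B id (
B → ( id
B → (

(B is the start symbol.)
B is directly left-recursive. The standard transformation for
  A → A α₁ | ... | A α_m | β₁ | ... | β_n
is
  A  → β₁ A' | ... | β_n A'
  A' → α₁ A' | ... | α_m A' | ε

B → ( id becomes B → ( id B'
B → ( becomes B → ( B'
B → B id ( becomes B' → id ( B'
Add B' → ε

Resulting grammar:
B → ( id B'
B → ( B'
B' → id ( B'
B' → ε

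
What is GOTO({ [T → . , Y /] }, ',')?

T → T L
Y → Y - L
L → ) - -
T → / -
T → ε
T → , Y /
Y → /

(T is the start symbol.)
GOTO(I, ',') = CLOSURE({ [A → αX.β] : [A → α.Xβ] ∈ I, X = ',' })

Items with dot before ',', with the dot advanced:
  [T → . , Y /] → [T → , . Y /]
Closure of the advanced items:
  [T → , . Y /] has the dot before Y: add [Y → . Y - L], [Y → . /]

GOTO = { [T → , . Y /], [Y → . /], [Y → . Y - L] }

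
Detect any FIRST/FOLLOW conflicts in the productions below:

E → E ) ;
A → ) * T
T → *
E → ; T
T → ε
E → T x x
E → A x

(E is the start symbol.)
No FIRST/FOLLOW conflicts.

A FIRST/FOLLOW conflict occurs when a non-terminal N has a nullable alternative N → β (β ⇒* ε) and another alternative N → α with FIRST(α) ∩ FOLLOW(N) ≠ ∅: on such a lookahead the parser cannot decide between expanding α and letting N vanish via β.

Nullable non-terminals: T.

T: nullable alternative(s) T → ε; FOLLOW(T) = { $, ')', 'x' }
  T → *: FIRST \ {ε} = { '*' } — disjoint from FOLLOW(T)
  T → ε: FIRST \ {ε} = { } — this is the only nullable alternative, skip

A, E have no nullable alternative, so no FIRST/FOLLOW check is needed there.

No FIRST/FOLLOW conflicts found.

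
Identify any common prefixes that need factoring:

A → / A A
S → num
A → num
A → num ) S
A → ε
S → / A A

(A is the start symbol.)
Yes, A has productions with common prefix 'num'

Left-factoring is needed when two productions for the same non-terminal
share a common prefix on the right-hand side.

Productions for A:
  A → / A A
  A → num
  A → num ) S
  A → ε
Productions for S:
  S → num
  S → / A A

Found common prefix 'num' in productions for A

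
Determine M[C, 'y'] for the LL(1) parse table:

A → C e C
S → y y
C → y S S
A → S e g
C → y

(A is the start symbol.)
C → y S S, C → y

To find M[C, 'y'], we find productions for C where 'y' is in the predict set (PREDICT(N → α) = (FIRST(α) \ {ε}) ∪ (FOLLOW(N) if α ⇒* ε)).

C → y S S: PREDICT = { 'y' }
  'y' is in predict set, so this production goes in M[C, 'y']
C → y: PREDICT = { 'y' }
  'y' is in predict set, so this production goes in M[C, 'y']

M[C, 'y'] = C → y S S, C → y  (a multiply-defined cell — the grammar is not LL(1))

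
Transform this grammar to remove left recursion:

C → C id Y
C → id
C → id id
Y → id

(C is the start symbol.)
C is directly left-recursive. The standard transformation for
  A → A α₁ | ... | A α_m | β₁ | ... | β_n
is
  A  → β₁ A' | ... | β_n A'
  A' → α₁ A' | ... | α_m A' | ε

C → id becomes C → id C'
C → id id becomes C → id id C'
C → C id Y becomes C' → id Y C'
Add C' → ε

Productions for other non-terminals are unchanged:
  Y → id

Resulting grammar:
C → id C'
C → id id C'
C' → id Y C'
C' → ε
Y → id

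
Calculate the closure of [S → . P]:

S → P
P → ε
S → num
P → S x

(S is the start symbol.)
{ [P → . S x], [P → .], [S → . P], [S → . num] }

Start with: [S → . P]
  [S → . P] has the dot before P: add [P → .], [P → . S x]
  [P → . S x] has the dot before S: add [S → . num]
No further items can be added.

CLOSURE = { [P → . S x], [P → .], [S → . P], [S → . num] }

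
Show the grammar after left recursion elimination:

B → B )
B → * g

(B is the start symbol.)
B → * g B'
B' → ) B'
B' → ε

B is directly left-recursive. The standard transformation for
  A → A α₁ | ... | A α_m | β₁ | ... | β_n
is
  A  → β₁ A' | ... | β_n A'
  A' → α₁ A' | ... | α_m A' | ε

B → * g becomes B → * g B'
B → B ) becomes B' → ) B'
Add B' → ε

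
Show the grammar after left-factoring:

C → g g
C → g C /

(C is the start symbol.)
Left-factoring transforms A → αβ₁ | αβ₂ into A → αA' and A' → β₁ | β₂
(α is the longest common prefix among the alternatives). Repeat until
no nonterminal has two alternatives with a common prefix.

Round 1: C has alternatives sharing prefix 'g'. Introduce C': C → g C'
  Add: C' → g
  Add: C' → C /

No remaining common prefixes — done.

Resulting grammar:
C → g C'
C' → g
C' → C /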